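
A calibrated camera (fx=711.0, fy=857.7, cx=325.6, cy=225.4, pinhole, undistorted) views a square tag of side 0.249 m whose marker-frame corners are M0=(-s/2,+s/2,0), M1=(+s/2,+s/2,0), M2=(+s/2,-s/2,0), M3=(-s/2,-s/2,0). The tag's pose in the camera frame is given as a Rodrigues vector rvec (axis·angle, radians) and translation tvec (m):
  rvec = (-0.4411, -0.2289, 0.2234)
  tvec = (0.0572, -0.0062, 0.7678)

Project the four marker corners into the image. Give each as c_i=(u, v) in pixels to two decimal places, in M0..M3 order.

c0=(241.87, 313.32) c1=(475.99, 384.46) c2=(490.50, 140.81) c3=(289.46, 66.65)

Intrinsics K: fx=711.0, fy=857.7, cx=325.6, cy=225.4
Marker side s = 0.249 m; corners in marker frame (Z=0):
  M0 = (-0.1245, +0.1245, 0)
  M1 = (+0.1245, +0.1245, 0)
  M2 = (+0.1245, -0.1245, 0)
  M3 = (-0.1245, -0.1245, 0)
rvec = (-0.4411, -0.2289, 0.2234), |rvec| = θ = 0.54486 rad = 31.218°
Rodrigues: sinθ=0.51830, 1−cosθ=0.14480; R = I + sinθ·[k]× + (1−cosθ)·[k]×²:
    [+0.95010 -0.16326 -0.26581]
    [+0.26176 +0.88076 +0.39465]
    [+0.16968 -0.44454 +0.87954]
t = (0.0572, -0.0062, 0.7678) m
M0: Pc = R·M0+t = (-0.08141, +0.07087, +0.69133); u = 711.0·(-0.08141)/0.69133 + 325.6 = 241.8698, v = 857.7·(+0.07087)/0.69133 + 225.4 = 313.3193
M1: Pc = R·M1+t = (+0.15516, +0.13604, +0.73358); u = 711.0·(+0.15516)/0.73358 + 325.6 = 475.9856, v = 857.7·(+0.13604)/0.73358 + 225.4 = 384.4610
M2: Pc = R·M2+t = (+0.19581, -0.08327, +0.84427); u = 711.0·(+0.19581)/0.84427 + 325.6 = 490.5041, v = 857.7·(-0.08327)/0.84427 + 225.4 = 140.8101
M3: Pc = R·M3+t = (-0.04076, -0.14844, +0.80202); u = 711.0·(-0.04076)/0.80202 + 325.6 = 289.4645, v = 857.7·(-0.14844)/0.80202 + 225.4 = 66.6516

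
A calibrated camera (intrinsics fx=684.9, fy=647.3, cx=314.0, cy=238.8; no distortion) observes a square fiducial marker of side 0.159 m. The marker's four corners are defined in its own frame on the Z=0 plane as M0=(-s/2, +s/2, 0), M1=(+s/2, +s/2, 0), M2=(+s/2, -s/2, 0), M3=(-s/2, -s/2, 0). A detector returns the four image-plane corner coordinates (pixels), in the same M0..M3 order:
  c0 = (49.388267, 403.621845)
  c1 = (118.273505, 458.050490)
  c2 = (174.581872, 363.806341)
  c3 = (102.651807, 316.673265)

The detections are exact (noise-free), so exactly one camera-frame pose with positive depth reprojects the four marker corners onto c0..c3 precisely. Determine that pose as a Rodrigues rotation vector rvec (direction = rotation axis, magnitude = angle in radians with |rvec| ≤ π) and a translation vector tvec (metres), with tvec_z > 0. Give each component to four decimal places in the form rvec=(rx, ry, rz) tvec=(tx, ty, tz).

Intrinsics K: fx=684.9, fy=647.3, cx=314.0, cy=238.8
Marker side s = 0.159 m; corners in marker frame (Z=0):
  M0 = (-0.0795, +0.0795, 0)
  M1 = (+0.0795, +0.0795, 0)
  M2 = (+0.0795, -0.0795, 0)
  M3 = (-0.0795, -0.0795, 0)
Detected image corners:
  c0 = (49.388267, 403.621845) px
  c1 = (118.273505, 458.050490) px
  c2 = (174.581872, 363.806341) px
  c3 = (102.651807, 316.673265) px
Planar DLT: solve 8×8 A·h = b for H (H[2,2]=1):
  H  [+391.84963 -353.67334 +110.12496]
  H  [+142.33312 +536.17116 +384.30567]
  H  [-0.45881 -0.08503 +1.00000]
B = K⁻¹H; ‖b₁‖=0.987019, ‖b₂‖=0.987019; λ = 2/(‖b₁‖+‖b₂‖) = 1.013151, sign → tz>0 ⇒ λ=+1.013151
r₁ = λ·B[:,0] = (+0.79276,+0.39427,-0.46484); r₂ = λ·B[:,1] = (-0.48368,+0.87099,-0.08614)
r₃ = r₁×r₂ = (+0.37091,+0.29313,+0.88119); SVD([r₁ r₂ r₃]) → R = UVᵀ:
  R  [+0.79276 -0.48368 +0.37091]
  R  [+0.39427 +0.87099 +0.29313]
  R  [-0.46484 -0.08614 +0.88119]
t = (-0.30159, +0.22774, +1.01315) m
tr R = 2.544949; θ = arccos((tr R − 1)/2) = 0.688068 rad = 39.423°
axis k = ((R−Rᵀ)₃₂, (R−Rᵀ)₁₃, (R−Rᵀ)₂₁) / (2 sinθ) = (-0.298618, +0.658027, +0.691251)
rvec = θ·k = (-0.205469, +0.452767, +0.475628)

rvec=(-0.2055, 0.4528, 0.4756) tvec=(-0.3016, 0.2277, 1.0132)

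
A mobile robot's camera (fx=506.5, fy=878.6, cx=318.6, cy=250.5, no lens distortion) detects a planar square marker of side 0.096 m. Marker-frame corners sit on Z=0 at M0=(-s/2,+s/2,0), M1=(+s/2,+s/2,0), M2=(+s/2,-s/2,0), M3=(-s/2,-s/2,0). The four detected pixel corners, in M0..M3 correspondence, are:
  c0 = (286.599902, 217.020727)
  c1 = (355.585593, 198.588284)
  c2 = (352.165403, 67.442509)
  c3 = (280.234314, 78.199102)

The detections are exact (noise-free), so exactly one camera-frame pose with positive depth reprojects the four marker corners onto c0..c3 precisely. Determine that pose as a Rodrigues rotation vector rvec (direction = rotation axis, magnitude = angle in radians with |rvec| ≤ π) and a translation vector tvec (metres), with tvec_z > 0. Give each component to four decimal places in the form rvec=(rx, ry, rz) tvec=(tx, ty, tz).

rvec=(0.2297, -0.4266, -0.1150) tvec=(0.0014, -0.0776, 0.6244)

Intrinsics K: fx=506.5, fy=878.6, cx=318.6, cy=250.5
Marker side s = 0.096 m; corners in marker frame (Z=0):
  M0 = (-0.0480, +0.0480, 0)
  M1 = (+0.0480, +0.0480, 0)
  M2 = (+0.0480, -0.0480, 0)
  M3 = (-0.0480, -0.0480, 0)
Detected image corners:
  c0 = (286.599902, 217.020727) px
  c1 = (355.585593, 198.588284) px
  c2 = (352.165403, 67.442509) px
  c3 = (280.234314, 78.199102) px
Planar DLT: solve 8×8 A·h = b for H (H[2,2]=1):
  H  [+935.88543 +175.21162 +319.76547]
  H  [-63.72644 +1459.77769 +141.35827]
  H  [+0.63466 +0.39138 +1.00000]
B = K⁻¹H; ‖b₁‖=1.601655, ‖b₂‖=1.601655; λ = 2/(‖b₁‖+‖b₂‖) = 0.624354, sign → tz>0 ⇒ λ=+0.624354
r₁ = λ·B[:,0] = (+0.90440,-0.15826,+0.39625); r₂ = λ·B[:,1] = (+0.06227,+0.96768,+0.24436)
r₃ = r₁×r₂ = (-0.42212,-0.19632,+0.88503); SVD([r₁ r₂ r₃]) → R = UVᵀ:
  R  [+0.90440 +0.06227 -0.42212]
  R  [-0.15826 +0.96768 -0.19632]
  R  [+0.39625 +0.24436 +0.88503]
t = (+0.00144, -0.07756, +0.62435) m
tr R = 2.757109; θ = arccos((tr R − 1)/2) = 0.497969 rad = 28.532°
axis k = ((R−Rᵀ)₃₂, (R−Rᵀ)₁₃, (R−Rᵀ)₂₁) / (2 sinθ) = (+0.461308, -0.856679, -0.230858)
rvec = θ·k = (+0.229717, -0.426600, -0.114960)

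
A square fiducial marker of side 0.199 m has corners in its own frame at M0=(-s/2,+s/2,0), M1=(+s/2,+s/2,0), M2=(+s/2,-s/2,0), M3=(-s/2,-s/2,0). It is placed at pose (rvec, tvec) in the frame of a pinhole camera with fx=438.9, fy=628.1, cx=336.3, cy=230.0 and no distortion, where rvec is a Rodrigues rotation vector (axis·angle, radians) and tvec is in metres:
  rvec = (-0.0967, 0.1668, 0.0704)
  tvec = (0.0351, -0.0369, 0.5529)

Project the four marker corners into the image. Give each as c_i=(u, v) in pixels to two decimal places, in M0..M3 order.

Intrinsics K: fx=438.9, fy=628.1, cx=336.3, cy=230.0
Marker side s = 0.199 m; corners in marker frame (Z=0):
  M0 = (-0.0995, +0.0995, 0)
  M1 = (+0.0995, +0.0995, 0)
  M2 = (+0.0995, -0.0995, 0)
  M3 = (-0.0995, -0.0995, 0)
rvec = (-0.0967, 0.1668, 0.0704), |rvec| = θ = 0.20525 rad = 11.760°
Rodrigues: sinθ=0.20382, 1−cosθ=0.02099; R = I + sinθ·[k]× + (1−cosθ)·[k]×²:
    [+0.98367 -0.07794 +0.16224]
    [+0.06187 +0.99287 +0.10187]
    [-0.16902 -0.09017 +0.98148]
t = (0.0351, -0.0369, 0.5529) m
M0: Pc = R·M0+t = (-0.07053, +0.05573, +0.56075); u = 438.9·(-0.07053)/0.56075 + 336.3 = 281.0954, v = 628.1·(+0.05573)/0.56075 + 230.0 = 292.4292
M1: Pc = R·M1+t = (+0.12522, +0.06805, +0.52711); u = 438.9·(+0.12522)/0.52711 + 336.3 = 440.5646, v = 628.1·(+0.06805)/0.52711 + 230.0 = 311.0840
M2: Pc = R·M2+t = (+0.14073, -0.12953, +0.54505); u = 438.9·(+0.14073)/0.54505 + 336.3 = 449.6218, v = 628.1·(-0.12953)/0.54505 + 230.0 = 80.7292
M3: Pc = R·M3+t = (-0.05502, -0.14185, +0.57869); u = 438.9·(-0.05502)/0.57869 + 336.3 = 294.5711, v = 628.1·(-0.14185)/0.57869 + 230.0 = 76.0419

c0=(281.10, 292.43) c1=(440.56, 311.08) c2=(449.62, 80.73) c3=(294.57, 76.04)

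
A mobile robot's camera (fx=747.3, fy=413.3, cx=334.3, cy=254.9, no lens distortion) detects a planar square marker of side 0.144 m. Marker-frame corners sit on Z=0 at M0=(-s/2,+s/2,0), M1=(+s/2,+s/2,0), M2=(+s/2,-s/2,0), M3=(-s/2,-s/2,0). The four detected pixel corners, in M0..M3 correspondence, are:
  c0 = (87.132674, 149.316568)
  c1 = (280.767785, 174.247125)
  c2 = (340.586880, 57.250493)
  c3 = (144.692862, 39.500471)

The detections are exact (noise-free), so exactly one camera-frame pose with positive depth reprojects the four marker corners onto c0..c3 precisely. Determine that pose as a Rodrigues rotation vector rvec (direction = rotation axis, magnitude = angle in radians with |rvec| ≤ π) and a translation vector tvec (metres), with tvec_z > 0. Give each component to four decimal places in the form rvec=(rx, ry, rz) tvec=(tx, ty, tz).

Intrinsics K: fx=747.3, fy=413.3, cx=334.3, cy=254.9
Marker side s = 0.144 m; corners in marker frame (Z=0):
  M0 = (-0.0720, +0.0720, 0)
  M1 = (+0.0720, +0.0720, 0)
  M2 = (+0.0720, -0.0720, 0)
  M3 = (-0.0720, -0.0720, 0)
Detected image corners:
  c0 = (87.132674, 149.316568) px
  c1 = (280.767785, 174.247125) px
  c2 = (340.586880, 57.250493) px
  c3 = (144.692862, 39.500471) px
Planar DLT: solve 8×8 A·h = b for H (H[2,2]=1):
  H  [+1260.74695 -417.81097 +210.38083]
  H  [+102.87725 +781.60507 +104.54724]
  H  [-0.43045 -0.04917 +1.00000]
B = K⁻¹H; ‖b₁‖=1.995717, ‖b₂‖=1.995717; λ = 2/(‖b₁‖+‖b₂‖) = 0.501073, sign → tz>0 ⇒ λ=+0.501073
r₁ = λ·B[:,0] = (+0.94183,+0.25775,-0.21569); r₂ = λ·B[:,1] = (-0.26913,+0.96279,-0.02464)
r₃ = r₁×r₂ = (+0.20131,+0.08125,+0.97615); SVD([r₁ r₂ r₃]) → R = UVᵀ:
  R  [+0.94183 -0.26913 +0.20131]
  R  [+0.25775 +0.96279 +0.08125]
  R  [-0.21569 -0.02464 +0.97615]
t = (-0.08309, -0.18228, +0.50107) m
tr R = 2.880773; θ = arccos((tr R − 1)/2) = 0.347032 rad = 19.883°
axis k = ((R−Rᵀ)₃₂, (R−Rᵀ)₁₃, (R−Rᵀ)₂₁) / (2 sinθ) = (-0.155666, +0.613035, +0.774569)
rvec = θ·k = (-0.054021, +0.212743, +0.268800)

rvec=(-0.0540, 0.2127, 0.2688) tvec=(-0.0831, -0.1823, 0.5011)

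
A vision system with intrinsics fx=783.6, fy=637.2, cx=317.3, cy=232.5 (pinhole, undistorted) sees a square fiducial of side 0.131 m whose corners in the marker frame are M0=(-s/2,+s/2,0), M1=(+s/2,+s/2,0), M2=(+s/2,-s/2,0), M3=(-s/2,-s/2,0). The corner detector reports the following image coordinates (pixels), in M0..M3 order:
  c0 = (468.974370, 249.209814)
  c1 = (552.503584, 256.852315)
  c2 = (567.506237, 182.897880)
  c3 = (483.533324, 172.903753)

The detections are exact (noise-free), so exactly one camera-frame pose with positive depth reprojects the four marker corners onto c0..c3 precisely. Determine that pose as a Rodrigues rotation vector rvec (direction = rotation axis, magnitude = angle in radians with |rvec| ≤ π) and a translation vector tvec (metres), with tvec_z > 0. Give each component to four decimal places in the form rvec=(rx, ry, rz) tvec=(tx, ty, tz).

rvec=(0.1059, -0.2494, 0.1242) tvec=(0.2826, -0.0289, 1.0993)

Intrinsics K: fx=783.6, fy=637.2, cx=317.3, cy=232.5
Marker side s = 0.131 m; corners in marker frame (Z=0):
  M0 = (-0.0655, +0.0655, 0)
  M1 = (+0.0655, +0.0655, 0)
  M2 = (+0.0655, -0.0655, 0)
  M3 = (-0.0655, -0.0655, 0)
Detected image corners:
  c0 = (468.974370, 249.209814) px
  c1 = (552.503584, 256.852315) px
  c2 = (567.506237, 182.897880) px
  c3 = (483.533324, 172.903753) px
Planar DLT: solve 8×8 A·h = b for H (H[2,2]=1):
  H  [+758.19008 -70.92193 +518.71951]
  H  [+116.70361 +590.81689 +215.73134]
  H  [+0.22944 +0.08093 +1.00000]
B = K⁻¹H; ‖b₁‖=0.909710, ‖b₂‖=0.909710; λ = 2/(‖b₁‖+‖b₂‖) = 1.099251, sign → tz>0 ⇒ λ=+1.099251
r₁ = λ·B[:,0] = (+0.96148,+0.10930,+0.25221); r₂ = λ·B[:,1] = (-0.13552,+0.98677,+0.08897)
r₃ = r₁×r₂ = (-0.23915,-0.11972,+0.96357); SVD([r₁ r₂ r₃]) → R = UVᵀ:
  R  [+0.96148 -0.13552 -0.23915]
  R  [+0.10930 +0.98677 -0.11972]
  R  [+0.25221 +0.08897 +0.96357]
t = (+0.28256, -0.02893, +1.09925) m
tr R = 2.911827; θ = arccos((tr R − 1)/2) = 0.298041 rad = 17.076°
axis k = ((R−Rᵀ)₃₂, (R−Rᵀ)₁₃, (R−Rᵀ)₂₁) / (2 sinθ) = (+0.355330, -0.836642, +0.416858)
rvec = θ·k = (+0.105903, -0.249354, +0.124241)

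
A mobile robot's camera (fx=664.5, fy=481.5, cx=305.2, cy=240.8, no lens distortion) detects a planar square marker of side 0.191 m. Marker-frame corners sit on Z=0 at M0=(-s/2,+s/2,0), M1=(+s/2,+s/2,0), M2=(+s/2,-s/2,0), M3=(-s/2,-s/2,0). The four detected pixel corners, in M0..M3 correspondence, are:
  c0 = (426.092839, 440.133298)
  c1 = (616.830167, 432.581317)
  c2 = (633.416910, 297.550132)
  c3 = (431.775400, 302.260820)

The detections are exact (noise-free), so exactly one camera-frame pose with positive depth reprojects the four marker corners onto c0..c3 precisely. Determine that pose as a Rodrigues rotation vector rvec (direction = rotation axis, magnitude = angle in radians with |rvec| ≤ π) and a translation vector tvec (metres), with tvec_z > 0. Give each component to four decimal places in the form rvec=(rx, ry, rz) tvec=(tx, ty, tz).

Intrinsics K: fx=664.5, fy=481.5, cx=305.2, cy=240.8
Marker side s = 0.191 m; corners in marker frame (Z=0):
  M0 = (-0.0955, +0.0955, 0)
  M1 = (+0.0955, +0.0955, 0)
  M2 = (+0.0955, -0.0955, 0)
  M3 = (-0.0955, -0.0955, 0)
Detected image corners:
  c0 = (426.092839, 440.133298) px
  c1 = (616.830167, 432.581317) px
  c2 = (633.416910, 297.550132) px
  c3 = (431.775400, 302.260820) px
Planar DLT: solve 8×8 A·h = b for H (H[2,2]=1):
  H  [+1090.86954 +98.39332 +528.01713]
  H  [+12.74899 +824.00207 +370.03681]
  H  [+0.12241 +0.29794 +1.00000]
B = K⁻¹H; ‖b₁‖=1.590517, ‖b₂‖=1.590517; λ = 2/(‖b₁‖+‖b₂‖) = 0.628726, sign → tz>0 ⇒ λ=+0.628726
r₁ = λ·B[:,0] = (+0.99679,-0.02184,+0.07696); r₂ = λ·B[:,1] = (+0.00706,+0.98227,+0.18732)
r₃ = r₁×r₂ = (-0.07969,-0.18618,+0.97928); SVD([r₁ r₂ r₃]) → R = UVᵀ:
  R  [+0.99679 +0.00706 -0.07969]
  R  [-0.02184 +0.98227 -0.18618]
  R  [+0.07696 +0.18732 +0.97928]
t = (+0.21082, +0.16875, +0.62873) m
tr R = 2.958347; θ = arccos((tr R − 1)/2) = 0.204448 rad = 11.714°
axis k = ((R−Rᵀ)₃₂, (R−Rᵀ)₁₃, (R−Rᵀ)₂₁) / (2 sinθ) = (+0.919840, -0.385783, -0.071176)
rvec = θ·k = (+0.188059, -0.078872, -0.014552)

rvec=(0.1881, -0.0789, -0.0146) tvec=(0.2108, 0.1688, 0.6287)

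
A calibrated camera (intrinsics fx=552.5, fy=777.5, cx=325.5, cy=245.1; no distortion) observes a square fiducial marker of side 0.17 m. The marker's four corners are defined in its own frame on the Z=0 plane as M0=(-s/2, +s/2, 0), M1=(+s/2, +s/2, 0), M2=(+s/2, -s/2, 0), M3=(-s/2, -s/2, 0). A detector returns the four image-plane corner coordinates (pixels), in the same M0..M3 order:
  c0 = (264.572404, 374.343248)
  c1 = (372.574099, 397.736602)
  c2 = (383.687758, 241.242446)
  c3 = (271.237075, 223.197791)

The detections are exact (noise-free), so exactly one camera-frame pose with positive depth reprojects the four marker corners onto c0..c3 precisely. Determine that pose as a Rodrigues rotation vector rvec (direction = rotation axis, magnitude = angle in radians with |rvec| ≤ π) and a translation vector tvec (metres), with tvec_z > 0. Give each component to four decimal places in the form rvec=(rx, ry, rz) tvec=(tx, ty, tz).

rvec=(0.1737, 0.2054, 0.0980) tvec=(-0.0055, 0.0696, 0.8298)

Intrinsics K: fx=552.5, fy=777.5, cx=325.5, cy=245.1
Marker side s = 0.17 m; corners in marker frame (Z=0):
  M0 = (-0.0850, +0.0850, 0)
  M1 = (+0.0850, +0.0850, 0)
  M2 = (+0.0850, -0.0850, 0)
  M3 = (-0.0850, -0.0850, 0)
Detected image corners:
  c0 = (264.572404, 374.343248) px
  c1 = (372.574099, 397.736602) px
  c2 = (383.687758, 241.242446) px
  c3 = (271.237075, 223.197791) px
Planar DLT: solve 8×8 A·h = b for H (H[2,2]=1):
  H  [+572.56562 +18.56856 +321.83915]
  H  [+49.83761 +972.07177 +310.35276]
  H  [-0.23398 +0.21856 +1.00000]
B = K⁻¹H; ‖b₁‖=1.205164, ‖b₂‖=1.205164; λ = 2/(‖b₁‖+‖b₂‖) = 0.829762, sign → tz>0 ⇒ λ=+0.829762
r₁ = λ·B[:,0] = (+0.97428,+0.11439,-0.19415); r₂ = λ·B[:,1] = (-0.07895,+0.98024,+0.18135)
r₃ = r₁×r₂ = (+0.21106,-0.16136,+0.96406); SVD([r₁ r₂ r₃]) → R = UVᵀ:
  R  [+0.97428 -0.07895 +0.21106]
  R  [+0.11439 +0.98024 -0.16136]
  R  [-0.19415 +0.18135 +0.96406]
t = (-0.00550, +0.06964, +0.82976) m
tr R = 2.918587; θ = arccos((tr R − 1)/2) = 0.286307 rad = 16.404°
axis k = ((R−Rᵀ)₃₂, (R−Rᵀ)₁₃, (R−Rᵀ)₂₁) / (2 sinθ) = (+0.606750, +0.717410, +0.342311)
rvec = θ·k = (+0.173717, +0.205400, +0.098006)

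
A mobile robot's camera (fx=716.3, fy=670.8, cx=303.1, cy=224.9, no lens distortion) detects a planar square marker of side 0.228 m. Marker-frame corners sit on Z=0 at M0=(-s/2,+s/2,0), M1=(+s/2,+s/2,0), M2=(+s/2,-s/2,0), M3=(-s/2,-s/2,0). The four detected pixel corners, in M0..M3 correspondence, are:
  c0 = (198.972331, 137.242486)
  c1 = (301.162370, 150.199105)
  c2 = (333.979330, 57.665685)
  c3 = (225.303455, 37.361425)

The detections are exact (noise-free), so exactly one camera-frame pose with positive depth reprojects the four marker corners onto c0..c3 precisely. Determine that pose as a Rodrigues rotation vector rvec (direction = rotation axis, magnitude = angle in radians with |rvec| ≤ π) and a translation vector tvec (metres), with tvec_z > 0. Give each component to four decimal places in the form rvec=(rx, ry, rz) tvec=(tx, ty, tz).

Intrinsics K: fx=716.3, fy=670.8, cx=303.1, cy=224.9
Marker side s = 0.228 m; corners in marker frame (Z=0):
  M0 = (-0.1140, +0.1140, 0)
  M1 = (+0.1140, +0.1140, 0)
  M2 = (+0.1140, -0.1140, 0)
  M3 = (-0.1140, -0.1140, 0)
Detected image corners:
  c0 = (198.972331, 137.242486) px
  c1 = (301.162370, 150.199105) px
  c2 = (333.979330, 57.665685) px
  c3 = (225.303455, 37.361425) px
Planar DLT: solve 8×8 A·h = b for H (H[2,2]=1):
  H  [+534.69671 -38.26678 +265.92216]
  H  [+98.59760 +454.63031 +97.78043]
  H  [+0.27500 +0.34694 +1.00000]
B = K⁻¹H; ‖b₁‖=0.689680, ‖b₂‖=0.689680; λ = 2/(‖b₁‖+‖b₂‖) = 1.449947, sign → tz>0 ⇒ λ=+1.449947
r₁ = λ·B[:,0] = (+0.91362,+0.07944,+0.39873); r₂ = λ·B[:,1] = (-0.29032,+0.81403,+0.50305)
r₃ = r₁×r₂ = (-0.28462,-0.57536,+0.76678); SVD([r₁ r₂ r₃]) → R = UVᵀ:
  R  [+0.91362 -0.29032 -0.28462]
  R  [+0.07944 +0.81403 -0.57536]
  R  [+0.39873 +0.50305 +0.76678]
t = (-0.07526, -0.27477, +1.44995) m
tr R = 2.494436; θ = arccos((tr R − 1)/2) = 0.726930 rad = 41.650°
axis k = ((R−Rᵀ)₃₂, (R−Rᵀ)₁₃, (R−Rᵀ)₂₁) / (2 sinθ) = (+0.811349, -0.514122, +0.278193)
rvec = θ·k = (+0.589794, -0.373731, +0.202227)

rvec=(0.5898, -0.3737, 0.2022) tvec=(-0.0753, -0.2748, 1.4499)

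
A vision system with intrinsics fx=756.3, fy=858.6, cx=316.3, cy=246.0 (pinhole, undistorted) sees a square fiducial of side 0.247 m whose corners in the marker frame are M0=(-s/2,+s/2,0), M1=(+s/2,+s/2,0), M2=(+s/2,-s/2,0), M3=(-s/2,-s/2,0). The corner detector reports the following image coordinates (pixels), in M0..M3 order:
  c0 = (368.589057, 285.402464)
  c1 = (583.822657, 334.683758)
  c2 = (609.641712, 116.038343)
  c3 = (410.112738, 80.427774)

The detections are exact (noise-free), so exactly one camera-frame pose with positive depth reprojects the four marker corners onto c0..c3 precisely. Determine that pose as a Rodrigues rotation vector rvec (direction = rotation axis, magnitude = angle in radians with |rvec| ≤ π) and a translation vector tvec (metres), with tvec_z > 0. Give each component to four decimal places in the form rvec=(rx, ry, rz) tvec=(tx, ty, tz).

rvec=(-0.3326, 0.1442, 0.2194) tvec=(0.2102, -0.0495, 0.9087)

Intrinsics K: fx=756.3, fy=858.6, cx=316.3, cy=246.0
Marker side s = 0.247 m; corners in marker frame (Z=0):
  M0 = (-0.1235, +0.1235, 0)
  M1 = (+0.1235, +0.1235, 0)
  M2 = (+0.1235, -0.1235, 0)
  M3 = (-0.1235, -0.1235, 0)
Detected image corners:
  c0 = (368.589057, 285.402464) px
  c1 = (583.822657, 334.683758) px
  c2 = (609.641712, 116.038343) px
  c3 = (410.112738, 80.427774) px
Planar DLT: solve 8×8 A·h = b for H (H[2,2]=1):
  H  [+742.83659 -303.73951 +491.26557]
  H  [+131.17621 +787.86614 +199.20968]
  H  [-0.19357 -0.33802 +1.00000]
B = K⁻¹H; ‖b₁‖=1.100511, ‖b₂‖=1.100511; λ = 2/(‖b₁‖+‖b₂‖) = 0.908669, sign → tz>0 ⇒ λ=+0.908669
r₁ = λ·B[:,0] = (+0.96605,+0.18922,-0.17589); r₂ = λ·B[:,1] = (-0.23648,+0.92181,-0.30715)
r₃ = r₁×r₂ = (+0.10402,+0.33832,+0.93527); SVD([r₁ r₂ r₃]) → R = UVᵀ:
  R  [+0.96605 -0.23648 +0.10402]
  R  [+0.18922 +0.92181 +0.33832]
  R  [-0.17589 -0.30715 +0.93527]
t = (+0.21022, -0.04952, +0.90867) m
tr R = 2.823132; θ = arccos((tr R − 1)/2) = 0.423719 rad = 24.277°
axis k = ((R−Rᵀ)₃₂, (R−Rᵀ)₁₃, (R−Rᵀ)₂₁) / (2 sinθ) = (-0.784943, +0.340391, +0.517686)
rvec = θ·k = (-0.332596, +0.144230, +0.219354)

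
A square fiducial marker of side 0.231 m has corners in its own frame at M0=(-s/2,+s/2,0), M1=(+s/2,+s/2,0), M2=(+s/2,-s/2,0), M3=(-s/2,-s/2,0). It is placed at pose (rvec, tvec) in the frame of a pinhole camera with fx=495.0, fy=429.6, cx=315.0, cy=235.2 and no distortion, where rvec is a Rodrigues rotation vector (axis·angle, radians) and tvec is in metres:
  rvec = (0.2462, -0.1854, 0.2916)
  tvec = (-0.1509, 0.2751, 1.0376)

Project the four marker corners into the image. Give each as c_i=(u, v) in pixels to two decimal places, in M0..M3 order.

c0=(174.28, 381.08) c1=(279.72, 398.19) c2=(311.70, 317.14) c3=(202.63, 295.11)

Intrinsics K: fx=495.0, fy=429.6, cx=315.0, cy=235.2
Marker side s = 0.231 m; corners in marker frame (Z=0):
  M0 = (-0.1155, +0.1155, 0)
  M1 = (+0.1155, +0.1155, 0)
  M2 = (+0.1155, -0.1155, 0)
  M3 = (-0.1155, -0.1155, 0)
rvec = (0.2462, -0.1854, 0.2916), |rvec| = θ = 0.42429 rad = 24.310°
Rodrigues: sinθ=0.41167, 1−cosθ=0.08867; R = I + sinθ·[k]× + (1−cosθ)·[k]×²:
    [+0.94119 -0.30541 -0.14453]
    [+0.26045 +0.92826 -0.26551]
    [+0.21525 +0.21225 +0.95321]
t = (-0.1509, 0.2751, 1.0376) m
M0: Pc = R·M0+t = (-0.29488, +0.35223, +1.03725); u = 495.0·(-0.29488)/1.03725 + 315.0 = 174.2758, v = 429.6·(+0.35223)/1.03725 + 235.2 = 381.0844
M1: Pc = R·M1+t = (-0.07747, +0.41240, +1.08698); u = 495.0·(-0.07747)/1.08698 + 315.0 = 279.7218, v = 429.6·(+0.41240)/1.08698 + 235.2 = 398.1892
M2: Pc = R·M2+t = (-0.00692, +0.19797, +1.03795); u = 495.0·(-0.00692)/1.03795 + 315.0 = 311.7009, v = 429.6·(+0.19797)/1.03795 + 235.2 = 317.1375
M3: Pc = R·M3+t = (-0.22433, +0.13780, +0.98822); u = 495.0·(-0.22433)/0.98822 + 315.0 = 202.6323, v = 429.6·(+0.13780)/0.98822 + 235.2 = 295.1060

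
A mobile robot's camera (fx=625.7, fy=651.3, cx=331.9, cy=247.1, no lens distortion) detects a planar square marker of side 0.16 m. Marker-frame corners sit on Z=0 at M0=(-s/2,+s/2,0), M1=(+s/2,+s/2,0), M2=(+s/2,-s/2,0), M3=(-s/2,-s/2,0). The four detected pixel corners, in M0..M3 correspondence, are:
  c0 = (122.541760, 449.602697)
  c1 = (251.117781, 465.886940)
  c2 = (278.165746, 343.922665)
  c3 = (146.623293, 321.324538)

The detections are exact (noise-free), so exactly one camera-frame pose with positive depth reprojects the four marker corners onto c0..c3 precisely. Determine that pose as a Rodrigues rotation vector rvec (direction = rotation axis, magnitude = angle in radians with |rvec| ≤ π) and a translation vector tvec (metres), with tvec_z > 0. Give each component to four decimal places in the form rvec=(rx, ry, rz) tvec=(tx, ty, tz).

Intrinsics K: fx=625.7, fy=651.3, cx=331.9, cy=247.1
Marker side s = 0.16 m; corners in marker frame (Z=0):
  M0 = (-0.0800, +0.0800, 0)
  M1 = (+0.0800, +0.0800, 0)
  M2 = (+0.0800, -0.0800, 0)
  M3 = (-0.0800, -0.0800, 0)
Detected image corners:
  c0 = (122.541760, 449.602697) px
  c1 = (251.117781, 465.886940) px
  c2 = (278.165746, 343.922665) px
  c3 = (146.623293, 321.324538) px
Planar DLT: solve 8×8 A·h = b for H (H[2,2]=1):
  H  [+869.52232 -120.37100 +200.88950]
  H  [+233.64308 +859.99598 +396.39887]
  H  [+0.28455 +0.19848 +1.00000]
B = K⁻¹H; ‖b₁‖=1.295507, ‖b₂‖=1.295507; λ = 2/(‖b₁‖+‖b₂‖) = 0.771899, sign → tz>0 ⇒ λ=+0.771899
r₁ = λ·B[:,0] = (+0.95618,+0.19357,+0.21964); r₂ = λ·B[:,1] = (-0.22977,+0.96111,+0.15321)
r₃ = r₁×r₂ = (-0.18144,-0.19696,+0.96348); SVD([r₁ r₂ r₃]) → R = UVᵀ:
  R  [+0.95618 -0.22977 -0.18144]
  R  [+0.19357 +0.96111 -0.19696]
  R  [+0.21964 +0.15321 +0.96348]
t = (-0.16162, +0.17694, +0.77190) m
tr R = 2.880769; θ = arccos((tr R − 1)/2) = 0.347037 rad = 19.884°
axis k = ((R−Rᵀ)₃₂, (R−Rᵀ)₁₃, (R−Rᵀ)₂₁) / (2 sinθ) = (+0.514787, -0.589637, +0.622353)
rvec = θ·k = (+0.178650, -0.204626, +0.215979)

rvec=(0.1787, -0.2046, 0.2160) tvec=(-0.1616, 0.1769, 0.7719)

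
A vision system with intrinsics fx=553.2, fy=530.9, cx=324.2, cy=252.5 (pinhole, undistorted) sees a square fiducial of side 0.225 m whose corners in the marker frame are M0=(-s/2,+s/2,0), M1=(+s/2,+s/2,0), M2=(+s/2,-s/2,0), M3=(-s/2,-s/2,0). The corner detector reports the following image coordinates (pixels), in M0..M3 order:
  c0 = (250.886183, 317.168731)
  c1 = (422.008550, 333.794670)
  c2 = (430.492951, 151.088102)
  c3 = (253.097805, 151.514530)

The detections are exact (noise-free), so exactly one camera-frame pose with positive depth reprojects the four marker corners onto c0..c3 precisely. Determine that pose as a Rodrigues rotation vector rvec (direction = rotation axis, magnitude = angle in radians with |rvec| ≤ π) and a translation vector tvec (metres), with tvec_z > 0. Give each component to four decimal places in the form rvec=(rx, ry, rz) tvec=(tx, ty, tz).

rvec=(0.0957, 0.3105, 0.0414) tvec=(0.0131, -0.0166, 0.6856)

Intrinsics K: fx=553.2, fy=530.9, cx=324.2, cy=252.5
Marker side s = 0.225 m; corners in marker frame (Z=0):
  M0 = (-0.1125, +0.1125, 0)
  M1 = (+0.1125, +0.1125, 0)
  M2 = (+0.1125, -0.1125, 0)
  M3 = (-0.1125, -0.1125, 0)
Detected image corners:
  c0 = (250.886183, 317.168731) px
  c1 = (422.008550, 333.794670) px
  c2 = (430.492951, 151.088102) px
  c3 = (253.097805, 151.514530) px
Planar DLT: solve 8×8 A·h = b for H (H[2,2]=1):
  H  [+624.38825 +26.57948 +334.74557]
  H  [-68.72753 +807.15725 +239.62477]
  H  [-0.44192 +0.14642 +1.00000]
B = K⁻¹H; ‖b₁‖=1.458576, ‖b₂‖=1.458576; λ = 2/(‖b₁‖+‖b₂‖) = 0.685600, sign → tz>0 ⇒ λ=+0.685600
r₁ = λ·B[:,0] = (+0.95139,+0.05535,-0.30298); r₂ = λ·B[:,1] = (-0.02589,+0.99461,+0.10039)
r₃ = r₁×r₂ = (+0.30691,-0.08766,+0.94769); SVD([r₁ r₂ r₃]) → R = UVᵀ:
  R  [+0.95139 -0.02589 +0.30691]
  R  [+0.05535 +0.99461 -0.08766]
  R  [-0.30298 +0.10039 +0.94769]
t = (+0.01307, -0.01663, +0.68560) m
tr R = 2.893693; θ = arccos((tr R − 1)/2) = 0.327509 rad = 18.765°
axis k = ((R−Rᵀ)₃₂, (R−Rᵀ)₁₃, (R−Rᵀ)₂₁) / (2 sinθ) = (+0.292291, +0.947957, +0.126269)
rvec = θ·k = (+0.095728, +0.310465, +0.041354)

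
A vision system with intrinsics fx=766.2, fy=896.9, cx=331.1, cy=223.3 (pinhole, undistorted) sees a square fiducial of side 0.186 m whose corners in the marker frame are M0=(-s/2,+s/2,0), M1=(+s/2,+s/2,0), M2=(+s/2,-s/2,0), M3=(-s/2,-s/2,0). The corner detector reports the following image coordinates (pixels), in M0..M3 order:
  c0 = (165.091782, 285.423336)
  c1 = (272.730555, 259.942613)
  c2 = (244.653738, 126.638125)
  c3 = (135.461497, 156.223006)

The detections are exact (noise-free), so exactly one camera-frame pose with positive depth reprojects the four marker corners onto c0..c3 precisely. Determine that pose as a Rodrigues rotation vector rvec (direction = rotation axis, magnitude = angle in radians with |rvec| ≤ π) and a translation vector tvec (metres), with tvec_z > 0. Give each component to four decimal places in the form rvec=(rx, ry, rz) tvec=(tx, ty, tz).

Intrinsics K: fx=766.2, fy=896.9, cx=331.1, cy=223.3
Marker side s = 0.186 m; corners in marker frame (Z=0):
  M0 = (-0.0930, +0.0930, 0)
  M1 = (+0.0930, +0.0930, 0)
  M2 = (+0.0930, -0.0930, 0)
  M3 = (-0.0930, -0.0930, 0)
Detected image corners:
  c0 = (165.091782, 285.423336) px
  c1 = (272.730555, 259.942613) px
  c2 = (244.653738, 126.638125) px
  c3 = (135.461497, 156.223006) px
Planar DLT: solve 8×8 A·h = b for H (H[2,2]=1):
  H  [+553.40503 +178.76758 +203.91360]
  H  [-177.70694 +729.39221 +207.94497]
  H  [-0.14392 +0.11534 +1.00000]
B = K⁻¹H; ‖b₁‖=0.813904, ‖b₂‖=0.813904; λ = 2/(‖b₁‖+‖b₂‖) = 1.228646, sign → tz>0 ⇒ λ=+1.228646
r₁ = λ·B[:,0] = (+0.96383,-0.19941,-0.17683); r₂ = λ·B[:,1] = (+0.22543,+0.96390,+0.14171)
r₃ = r₁×r₂ = (+0.14218,-0.17645,+0.97399); SVD([r₁ r₂ r₃]) → R = UVᵀ:
  R  [+0.96383 +0.22543 +0.14218]
  R  [-0.19941 +0.96390 -0.17645]
  R  [-0.17683 +0.14171 +0.97399]
t = (-0.20395, -0.02103, +1.22865) m
tr R = 2.901715; θ = arccos((tr R − 1)/2) = 0.314802 rad = 18.037°
axis k = ((R−Rᵀ)₃₂, (R−Rᵀ)₁₃, (R−Rᵀ)₂₁) / (2 sinθ) = (+0.513773, +0.515148, -0.686047)
rvec = θ·k = (+0.161737, +0.162170, -0.215969)

rvec=(0.1617, 0.1622, -0.2160) tvec=(-0.2040, -0.0210, 1.2286)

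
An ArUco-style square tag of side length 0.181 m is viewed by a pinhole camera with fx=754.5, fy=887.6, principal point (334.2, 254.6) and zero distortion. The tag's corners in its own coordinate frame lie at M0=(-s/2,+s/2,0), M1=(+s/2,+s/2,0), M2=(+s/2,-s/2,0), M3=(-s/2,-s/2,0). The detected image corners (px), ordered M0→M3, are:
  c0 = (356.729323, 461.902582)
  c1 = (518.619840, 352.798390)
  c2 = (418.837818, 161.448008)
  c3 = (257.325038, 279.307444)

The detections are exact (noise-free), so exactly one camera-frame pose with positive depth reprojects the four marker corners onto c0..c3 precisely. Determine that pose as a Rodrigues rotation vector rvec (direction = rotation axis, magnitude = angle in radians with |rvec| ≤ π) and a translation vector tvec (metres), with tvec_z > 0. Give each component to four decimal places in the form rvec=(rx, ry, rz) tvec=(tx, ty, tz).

Intrinsics K: fx=754.5, fy=887.6, cx=334.2, cy=254.6
Marker side s = 0.181 m; corners in marker frame (Z=0):
  M0 = (-0.0905, +0.0905, 0)
  M1 = (+0.0905, +0.0905, 0)
  M2 = (+0.0905, -0.0905, 0)
  M3 = (-0.0905, -0.0905, 0)
Detected image corners:
  c0 = (356.729323, 461.902582) px
  c1 = (518.619840, 352.798390) px
  c2 = (418.837818, 161.448008) px
  c3 = (257.325038, 279.307444) px
Planar DLT: solve 8×8 A·h = b for H (H[2,2]=1):
  H  [+818.13507 +591.56371 +386.93875]
  H  [-687.63248 +1066.02854 +315.76218]
  H  [-0.19402 +0.10659 +1.00000]
B = K⁻¹H; ‖b₁‖=1.387169, ‖b₂‖=1.387169; λ = 2/(‖b₁‖+‖b₂‖) = 0.720893, sign → tz>0 ⇒ λ=+0.720893
r₁ = λ·B[:,0] = (+0.84365,-0.51836,-0.13986); r₂ = λ·B[:,1] = (+0.53118,+0.84377,+0.07684)
r₃ = r₁×r₂ = (+0.07818,-0.13912,+0.98718); SVD([r₁ r₂ r₃]) → R = UVᵀ:
  R  [+0.84365 +0.53118 +0.07818]
  R  [-0.51836 +0.84377 -0.13912]
  R  [-0.13986 +0.07684 +0.98718]
t = (+0.05039, +0.04967, +0.72089) m
tr R = 2.674598; θ = arccos((tr R − 1)/2) = 0.578472 rad = 33.144°
axis k = ((R−Rᵀ)₃₂, (R−Rᵀ)₁₃, (R−Rᵀ)₂₁) / (2 sinθ) = (+0.197494, +0.199404, -0.959809)
rvec = θ·k = (+0.114245, +0.115350, -0.555223)

rvec=(0.1142, 0.1153, -0.5552) tvec=(0.0504, 0.0497, 0.7209)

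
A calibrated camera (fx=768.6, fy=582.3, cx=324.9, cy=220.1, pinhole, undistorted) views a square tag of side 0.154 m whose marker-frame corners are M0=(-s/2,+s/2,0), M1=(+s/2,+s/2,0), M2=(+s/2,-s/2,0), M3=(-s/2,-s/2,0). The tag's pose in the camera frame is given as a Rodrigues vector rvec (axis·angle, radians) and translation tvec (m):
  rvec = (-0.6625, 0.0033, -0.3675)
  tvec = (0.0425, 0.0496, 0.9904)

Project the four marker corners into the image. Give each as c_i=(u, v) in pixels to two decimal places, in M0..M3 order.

Intrinsics K: fx=768.6, fy=582.3, cx=324.9, cy=220.1
Marker side s = 0.154 m; corners in marker frame (Z=0):
  M0 = (-0.0770, +0.0770, 0)
  M1 = (+0.0770, +0.0770, 0)
  M2 = (+0.0770, -0.0770, 0)
  M3 = (-0.0770, -0.0770, 0)
rvec = (-0.6625, 0.0033, -0.3675), |rvec| = θ = 0.75761 rad = 43.408°
Rodrigues: sinθ=0.68719, 1−cosθ=0.27352; R = I + sinθ·[k]× + (1−cosθ)·[k]×²:
    [+0.93564 +0.33230 +0.11902]
    [-0.33438 +0.72649 +0.60034]
    [+0.11303 -0.60150 +0.79084]
t = (0.0425, 0.0496, 0.9904) m
M0: Pc = R·M0+t = (-0.00396, +0.13129, +0.93538); u = 768.6·(-0.00396)/0.93538 + 324.9 = 321.6485, v = 582.3·(+0.13129)/0.93538 + 220.1 = 301.8295
M1: Pc = R·M1+t = (+0.14013, +0.07979, +0.95279); u = 768.6·(+0.14013)/0.95279 + 324.9 = 437.9415, v = 582.3·(+0.07979)/0.95279 + 220.1 = 268.8652
M2: Pc = R·M2+t = (+0.08896, -0.03209, +1.04542); u = 768.6·(+0.08896)/1.04542 + 324.9 = 390.3019, v = 582.3·(-0.03209)/1.04542 + 220.1 = 202.2276
M3: Pc = R·M3+t = (-0.05513, +0.01941, +1.02801); u = 768.6·(-0.05513)/1.02801 + 324.9 = 283.6811, v = 582.3·(+0.01941)/1.02801 + 220.1 = 231.0933

c0=(321.65, 301.83) c1=(437.94, 268.87) c2=(390.30, 202.23) c3=(283.68, 231.09)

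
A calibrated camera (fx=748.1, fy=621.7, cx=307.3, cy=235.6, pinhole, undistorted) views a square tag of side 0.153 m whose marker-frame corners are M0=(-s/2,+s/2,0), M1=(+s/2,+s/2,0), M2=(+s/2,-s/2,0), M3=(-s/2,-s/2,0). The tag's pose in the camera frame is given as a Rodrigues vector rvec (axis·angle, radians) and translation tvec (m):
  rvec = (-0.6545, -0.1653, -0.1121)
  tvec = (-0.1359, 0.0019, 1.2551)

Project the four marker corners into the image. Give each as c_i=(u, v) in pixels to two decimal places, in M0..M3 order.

Intrinsics K: fx=748.1, fy=621.7, cx=307.3, cy=235.6
Marker side s = 0.153 m; corners in marker frame (Z=0):
  M0 = (-0.0765, +0.0765, 0)
  M1 = (+0.0765, +0.0765, 0)
  M2 = (+0.0765, -0.0765, 0)
  M3 = (-0.0765, -0.0765, 0)
rvec = (-0.6545, -0.1653, -0.1121), |rvec| = θ = 0.68430 rad = 39.207°
Rodrigues: sinθ=0.63213, 1−cosθ=0.22514; R = I + sinθ·[k]× + (1−cosθ)·[k]×²:
    [+0.98082 +0.15557 -0.11742]
    [-0.05154 +0.78800 +0.61351]
    [+0.18797 -0.59569 +0.78091]
t = (-0.1359, 0.0019, 1.2551) m
M0: Pc = R·M0+t = (-0.19903, +0.06612, +1.19515); u = 748.1·(-0.19903)/1.19515 + 307.3 = 182.7167, v = 621.7·(+0.06612)/1.19515 + 235.6 = 269.9972
M1: Pc = R·M1+t = (-0.04897, +0.05824, +1.22391); u = 748.1·(-0.04897)/1.22391 + 307.3 = 277.3701, v = 621.7·(+0.05824)/1.22391 + 235.6 = 265.1835
M2: Pc = R·M2+t = (-0.07277, -0.06232, +1.31505); u = 748.1·(-0.07277)/1.31505 + 307.3 = 265.9039, v = 621.7·(-0.06232)/1.31505 + 235.6 = 206.1355
M3: Pc = R·M3+t = (-0.22283, -0.05444, +1.28629); u = 748.1·(-0.22283)/1.28629 + 307.3 = 177.7009, v = 621.7·(-0.05444)/1.28629 + 235.6 = 209.2879

c0=(182.72, 270.00) c1=(277.37, 265.18) c2=(265.90, 206.14) c3=(177.70, 209.29)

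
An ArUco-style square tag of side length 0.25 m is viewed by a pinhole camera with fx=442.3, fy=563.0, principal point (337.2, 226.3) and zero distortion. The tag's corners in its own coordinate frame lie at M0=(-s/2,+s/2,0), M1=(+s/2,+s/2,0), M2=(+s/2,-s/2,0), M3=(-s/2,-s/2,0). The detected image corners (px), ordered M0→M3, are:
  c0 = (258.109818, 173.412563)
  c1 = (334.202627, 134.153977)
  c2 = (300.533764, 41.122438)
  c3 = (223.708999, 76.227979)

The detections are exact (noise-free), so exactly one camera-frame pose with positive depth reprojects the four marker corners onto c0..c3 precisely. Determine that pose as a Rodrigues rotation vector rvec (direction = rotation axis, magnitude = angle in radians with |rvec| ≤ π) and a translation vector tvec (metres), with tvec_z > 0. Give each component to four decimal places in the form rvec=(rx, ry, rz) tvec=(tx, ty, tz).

Intrinsics K: fx=442.3, fy=563.0, cx=337.2, cy=226.3
Marker side s = 0.25 m; corners in marker frame (Z=0):
  M0 = (-0.1250, +0.1250, 0)
  M1 = (+0.1250, +0.1250, 0)
  M2 = (+0.1250, -0.1250, 0)
  M3 = (-0.1250, -0.1250, 0)
Detected image corners:
  c0 = (258.109818, 173.412563) px
  c1 = (334.202627, 134.153977) px
  c2 = (300.533764, 41.122438) px
  c3 = (223.708999, 76.227979) px
Planar DLT: solve 8×8 A·h = b for H (H[2,2]=1):
  H  [+350.92975 +126.72816 +279.83919]
  H  [-131.53447 +376.69426 +105.65409]
  H  [+0.16153 -0.03361 +1.00000]
B = K⁻¹H; ‖b₁‖=0.751330, ‖b₂‖=0.751330; λ = 2/(‖b₁‖+‖b₂‖) = 1.330973, sign → tz>0 ⇒ λ=+1.330973
r₁ = λ·B[:,0] = (+0.89212,-0.39737,+0.21499); r₂ = λ·B[:,1] = (+0.41545,+0.90851,-0.04473)
r₃ = r₁×r₂ = (-0.17754,+0.12922,+0.97559); SVD([r₁ r₂ r₃]) → R = UVᵀ:
  R  [+0.89212 +0.41545 -0.17754]
  R  [-0.39737 +0.90851 +0.12922]
  R  [+0.21499 -0.04473 +0.97559]
t = (-0.17261, -0.28522, +1.33097) m
tr R = 2.776223; θ = arccos((tr R − 1)/2) = 0.477576 rad = 27.363°
axis k = ((R−Rᵀ)₃₂, (R−Rᵀ)₁₃, (R−Rᵀ)₂₁) / (2 sinθ) = (-0.189238, -0.427011, -0.884223)
rvec = θ·k = (-0.090375, -0.203930, -0.422284)

rvec=(-0.0904, -0.2039, -0.4223) tvec=(-0.1726, -0.2852, 1.3310)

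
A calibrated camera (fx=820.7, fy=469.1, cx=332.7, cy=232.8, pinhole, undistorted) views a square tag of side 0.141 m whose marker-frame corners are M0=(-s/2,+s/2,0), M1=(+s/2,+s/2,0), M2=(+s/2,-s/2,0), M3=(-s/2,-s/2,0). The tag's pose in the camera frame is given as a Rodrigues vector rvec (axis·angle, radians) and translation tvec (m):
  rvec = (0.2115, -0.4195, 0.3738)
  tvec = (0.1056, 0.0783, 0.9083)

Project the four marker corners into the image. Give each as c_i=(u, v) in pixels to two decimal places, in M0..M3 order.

c0=(349.43, 296.69) c1=(451.77, 314.12) c2=(503.11, 250.89) c3=(402.33, 228.67)

Intrinsics K: fx=820.7, fy=469.1, cx=332.7, cy=232.8
Marker side s = 0.141 m; corners in marker frame (Z=0):
  M0 = (-0.0705, +0.0705, 0)
  M1 = (+0.0705, +0.0705, 0)
  M2 = (+0.0705, -0.0705, 0)
  M3 = (-0.0705, -0.0705, 0)
rvec = (0.2115, -0.4195, 0.3738), |rvec| = θ = 0.60037 rad = 34.398°
Rodrigues: sinθ=0.56494, 1−cosθ=0.17487; R = I + sinθ·[k]× + (1−cosθ)·[k]×²:
    [+0.84683 -0.39479 -0.35639]
    [+0.30870 +0.91051 -0.27510]
    [+0.43311 +0.12294 +0.89292]
t = (0.1056, 0.0783, 0.9083) m
M0: Pc = R·M0+t = (+0.01807, +0.12073, +0.88643); u = 820.7·(+0.01807)/0.88643 + 332.7 = 349.4259, v = 469.1·(+0.12073)/0.88643 + 232.8 = 296.6889
M1: Pc = R·M1+t = (+0.13747, +0.16425, +0.94750); u = 820.7·(+0.13747)/0.94750 + 332.7 = 451.7717, v = 469.1·(+0.16425)/0.94750 + 232.8 = 314.1209
M2: Pc = R·M2+t = (+0.19313, +0.03587, +0.93017); u = 820.7·(+0.19313)/0.93017 + 332.7 = 503.1054, v = 469.1·(+0.03587)/0.93017 + 232.8 = 250.8912
M3: Pc = R·M3+t = (+0.07373, -0.00765, +0.86910); u = 820.7·(+0.07373)/0.86910 + 332.7 = 402.3252, v = 469.1·(-0.00765)/0.86910 + 232.8 = 228.6686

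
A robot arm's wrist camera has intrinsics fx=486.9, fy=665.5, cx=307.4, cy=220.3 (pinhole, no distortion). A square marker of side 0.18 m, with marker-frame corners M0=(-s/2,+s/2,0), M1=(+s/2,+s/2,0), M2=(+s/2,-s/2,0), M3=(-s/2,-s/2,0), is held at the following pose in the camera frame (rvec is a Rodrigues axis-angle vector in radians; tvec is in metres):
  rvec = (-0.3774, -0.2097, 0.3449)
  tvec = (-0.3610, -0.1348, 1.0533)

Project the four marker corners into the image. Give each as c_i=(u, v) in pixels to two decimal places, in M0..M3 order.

Intrinsics K: fx=486.9, fy=665.5, cx=307.4, cy=220.3
Marker side s = 0.18 m; corners in marker frame (Z=0):
  M0 = (-0.0900, +0.0900, 0)
  M1 = (+0.0900, +0.0900, 0)
  M2 = (+0.0900, -0.0900, 0)
  M3 = (-0.0900, -0.0900, 0)
rvec = (-0.3774, -0.2097, 0.3449), |rvec| = θ = 0.55259 rad = 31.661°
Rodrigues: sinθ=0.52490, 1−cosθ=0.14883; R = I + sinθ·[k]× + (1−cosθ)·[k]×²:
    [+0.92059 -0.28904 -0.26263]
    [+0.36619 +0.87260 +0.32323]
    [+0.13575 -0.39374 +0.90915]
t = (-0.3610, -0.1348, 1.0533) m
M0: Pc = R·M0+t = (-0.46987, -0.08922, +1.00565); u = 486.9·(-0.46987)/1.00565 + 307.4 = 79.9066, v = 665.5·(-0.08922)/1.00565 + 220.3 = 161.2556
M1: Pc = R·M1+t = (-0.30416, -0.02331, +1.03008); u = 486.9·(-0.30416)/1.03008 + 307.4 = 163.6289, v = 665.5·(-0.02331)/1.03008 + 220.3 = 205.2406
M2: Pc = R·M2+t = (-0.25213, -0.18038, +1.10095); u = 486.9·(-0.25213)/1.10095 + 307.4 = 195.8931, v = 665.5·(-0.18038)/1.10095 + 220.3 = 111.2664
M3: Pc = R·M3+t = (-0.41784, -0.24629, +1.07652); u = 486.9·(-0.41784)/1.07652 + 307.4 = 118.4150, v = 665.5·(-0.24629)/1.07652 + 220.3 = 68.0440

c0=(79.91, 161.26) c1=(163.63, 205.24) c2=(195.89, 111.27) c3=(118.42, 68.04)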